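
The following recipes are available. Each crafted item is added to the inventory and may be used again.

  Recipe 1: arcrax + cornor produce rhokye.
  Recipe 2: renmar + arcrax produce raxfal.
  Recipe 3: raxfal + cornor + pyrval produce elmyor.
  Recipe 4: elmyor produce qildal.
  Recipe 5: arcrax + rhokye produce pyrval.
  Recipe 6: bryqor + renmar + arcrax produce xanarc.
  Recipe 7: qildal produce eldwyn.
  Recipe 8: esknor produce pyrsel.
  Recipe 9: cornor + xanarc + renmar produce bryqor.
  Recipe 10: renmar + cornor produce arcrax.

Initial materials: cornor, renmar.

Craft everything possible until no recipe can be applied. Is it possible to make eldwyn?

Yes

Using Recipe 10, renmar and cornor make arcrax.
Using Recipe 1, arcrax and cornor make rhokye.
Using Recipe 2, renmar and arcrax make raxfal.
Using Recipe 5, arcrax and rhokye make pyrval.
raxfal + cornor + pyrval → elmyor (Recipe 3).
Using Recipe 4, elmyor makes qildal.
Using Recipe 7, qildal makes eldwyn.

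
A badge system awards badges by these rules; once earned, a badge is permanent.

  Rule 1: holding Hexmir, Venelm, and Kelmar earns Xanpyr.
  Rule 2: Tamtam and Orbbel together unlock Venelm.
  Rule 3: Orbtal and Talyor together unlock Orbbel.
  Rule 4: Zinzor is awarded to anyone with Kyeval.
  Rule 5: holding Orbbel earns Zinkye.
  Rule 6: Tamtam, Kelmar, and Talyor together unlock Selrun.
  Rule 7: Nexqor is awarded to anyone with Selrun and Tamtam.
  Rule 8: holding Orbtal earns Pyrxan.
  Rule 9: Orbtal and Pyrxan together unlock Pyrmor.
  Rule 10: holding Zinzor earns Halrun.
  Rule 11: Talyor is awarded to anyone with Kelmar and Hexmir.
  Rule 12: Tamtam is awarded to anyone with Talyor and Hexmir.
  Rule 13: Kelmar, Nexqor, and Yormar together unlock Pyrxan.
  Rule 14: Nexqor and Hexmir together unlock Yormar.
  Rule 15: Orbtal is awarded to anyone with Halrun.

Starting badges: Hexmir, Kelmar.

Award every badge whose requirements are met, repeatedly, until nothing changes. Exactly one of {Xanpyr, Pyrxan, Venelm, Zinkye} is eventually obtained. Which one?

Pyrxan

With Kelmar and Hexmir, Talyor is earned (Rule 11).
With Talyor and Hexmir, Tamtam is earned (Rule 12).
With Tamtam, Kelmar, and Talyor, Selrun is earned (Rule 6).
With Selrun and Tamtam, Nexqor is earned (Rule 7).
With Nexqor and Hexmir, Yormar is earned (Rule 14).
With Kelmar, Nexqor, and Yormar, Pyrxan is earned (Rule 13).
Xanpyr would need Hexmir, Venelm, and Kelmar (Rule 1), but Venelm is never earned. Venelm would need Tamtam and Orbbel (Rule 2), but Orbbel is never earned. Zinkye would need Orbbel (Rule 5), but Orbbel is never earned.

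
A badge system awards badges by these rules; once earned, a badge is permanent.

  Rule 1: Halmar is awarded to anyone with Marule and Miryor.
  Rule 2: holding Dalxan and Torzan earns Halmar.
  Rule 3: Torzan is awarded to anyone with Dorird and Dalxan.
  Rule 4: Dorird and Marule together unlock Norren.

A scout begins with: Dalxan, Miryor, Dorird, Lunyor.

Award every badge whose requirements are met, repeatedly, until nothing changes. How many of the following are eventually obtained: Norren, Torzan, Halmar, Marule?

With Dorird and Dalxan, Torzan is earned (Rule 3).
With Dalxan and Torzan, Halmar is earned (Rule 2).
Norren would need Dorird and Marule (Rule 4), but Marule is never earned.
Torzan: reached.
Halmar: reached.
No rule produces Marule, and it is not given.
Reached: Torzan and Halmar — 2 of the 4.

2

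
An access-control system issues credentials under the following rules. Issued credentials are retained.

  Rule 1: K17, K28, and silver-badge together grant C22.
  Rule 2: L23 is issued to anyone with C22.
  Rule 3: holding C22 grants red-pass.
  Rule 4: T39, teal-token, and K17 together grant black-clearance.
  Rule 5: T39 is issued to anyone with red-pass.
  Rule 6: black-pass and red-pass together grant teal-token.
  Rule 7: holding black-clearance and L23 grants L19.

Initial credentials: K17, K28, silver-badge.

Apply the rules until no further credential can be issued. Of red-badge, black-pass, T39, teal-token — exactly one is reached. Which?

T39

Holding K17, K28, and silver-badge grants C22 (Rule 1).
Holding C22 grants red-pass (Rule 3).
Holding red-pass grants T39 (Rule 5).
teal-token would need black-pass and red-pass (Rule 6), but black-pass is never granted. No rule produces black-pass, and it is not given. No rule produces red-badge, and it is not given.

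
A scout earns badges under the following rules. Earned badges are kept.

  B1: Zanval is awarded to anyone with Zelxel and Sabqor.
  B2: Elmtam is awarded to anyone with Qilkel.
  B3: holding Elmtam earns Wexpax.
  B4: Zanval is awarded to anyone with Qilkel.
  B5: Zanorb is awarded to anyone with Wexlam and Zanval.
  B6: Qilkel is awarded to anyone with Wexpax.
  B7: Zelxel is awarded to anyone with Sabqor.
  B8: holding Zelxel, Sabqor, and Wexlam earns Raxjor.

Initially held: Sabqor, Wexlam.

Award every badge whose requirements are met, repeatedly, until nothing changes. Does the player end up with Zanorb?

With Sabqor, Zelxel is earned (B7).
With Zelxel and Sabqor, Zanval is earned (B1).
With Wexlam and Zanval, Zanorb is earned (B5).

Yes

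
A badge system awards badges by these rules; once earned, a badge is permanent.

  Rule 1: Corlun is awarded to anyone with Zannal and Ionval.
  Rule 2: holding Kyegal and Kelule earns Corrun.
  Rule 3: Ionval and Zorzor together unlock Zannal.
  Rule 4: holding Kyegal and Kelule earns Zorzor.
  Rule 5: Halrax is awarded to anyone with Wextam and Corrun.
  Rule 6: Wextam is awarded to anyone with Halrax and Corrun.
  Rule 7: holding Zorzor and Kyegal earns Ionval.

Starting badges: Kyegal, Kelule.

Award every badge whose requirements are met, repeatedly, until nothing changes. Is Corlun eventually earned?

Yes

With Kyegal and Kelule, Zorzor is earned (Rule 4).
With Zorzor and Kyegal, Ionval is earned (Rule 7).
With Ionval and Zorzor, Zannal is earned (Rule 3).
With Zannal and Ionval, Corlun is earned (Rule 1).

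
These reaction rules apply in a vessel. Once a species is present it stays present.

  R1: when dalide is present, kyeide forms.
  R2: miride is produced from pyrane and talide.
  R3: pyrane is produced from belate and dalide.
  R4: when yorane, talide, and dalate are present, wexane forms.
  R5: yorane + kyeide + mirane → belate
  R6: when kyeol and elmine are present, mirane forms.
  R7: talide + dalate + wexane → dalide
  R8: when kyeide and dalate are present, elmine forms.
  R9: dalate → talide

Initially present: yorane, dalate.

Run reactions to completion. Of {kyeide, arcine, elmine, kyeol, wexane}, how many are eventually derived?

3

dalate present → talide forms (R9).
yorane, talide, and dalate present → wexane forms (R4).
talide, dalate, and wexane present → dalide forms (R7).
dalide present → kyeide forms (R1).
kyeide and dalate present → elmine forms (R8).
kyeide: reached.
No rule produces arcine, and it is not given.
elmine: reached.
No rule produces kyeol, and it is not given.
wexane: reached.
Reached: kyeide, elmine, and wexane — 3 of the 5.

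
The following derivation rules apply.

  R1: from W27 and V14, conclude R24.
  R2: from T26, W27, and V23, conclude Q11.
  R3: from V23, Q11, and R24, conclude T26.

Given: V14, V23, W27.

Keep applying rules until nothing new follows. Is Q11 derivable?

Q11 would need T26, W27, and V23 (R2), but T26 is never established.

No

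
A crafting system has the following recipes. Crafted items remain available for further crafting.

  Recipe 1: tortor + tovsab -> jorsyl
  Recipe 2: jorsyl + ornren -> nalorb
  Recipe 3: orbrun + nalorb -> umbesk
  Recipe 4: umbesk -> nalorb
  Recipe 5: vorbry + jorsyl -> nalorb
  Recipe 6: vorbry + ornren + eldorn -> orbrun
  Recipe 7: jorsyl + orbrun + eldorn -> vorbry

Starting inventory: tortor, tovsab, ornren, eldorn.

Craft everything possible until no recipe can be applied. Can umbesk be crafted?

umbesk would need orbrun and nalorb (Recipe 3), but orbrun is never obtained.

No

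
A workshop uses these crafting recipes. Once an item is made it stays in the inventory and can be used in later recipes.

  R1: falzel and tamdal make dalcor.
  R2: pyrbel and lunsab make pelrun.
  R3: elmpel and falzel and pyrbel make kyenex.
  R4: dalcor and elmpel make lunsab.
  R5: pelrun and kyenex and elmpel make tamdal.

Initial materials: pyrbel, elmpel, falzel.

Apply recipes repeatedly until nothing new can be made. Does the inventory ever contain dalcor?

No

dalcor would need falzel and tamdal (R1), but tamdal is never obtained.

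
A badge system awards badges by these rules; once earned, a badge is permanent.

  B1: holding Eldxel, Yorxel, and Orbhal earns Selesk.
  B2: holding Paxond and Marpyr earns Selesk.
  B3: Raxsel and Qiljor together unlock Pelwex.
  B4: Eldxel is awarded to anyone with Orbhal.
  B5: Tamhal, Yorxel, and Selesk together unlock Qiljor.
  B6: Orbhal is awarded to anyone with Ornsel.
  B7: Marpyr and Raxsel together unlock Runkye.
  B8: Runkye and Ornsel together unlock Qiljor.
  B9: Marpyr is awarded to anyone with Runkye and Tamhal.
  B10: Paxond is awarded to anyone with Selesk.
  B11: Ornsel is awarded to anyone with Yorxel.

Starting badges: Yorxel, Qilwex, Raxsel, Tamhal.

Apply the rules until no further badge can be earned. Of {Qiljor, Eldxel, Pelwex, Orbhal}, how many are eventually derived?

With Yorxel, Ornsel is earned (B11).
With Ornsel, Orbhal is earned (B6).
With Orbhal, Eldxel is earned (B4).
With Eldxel, Yorxel, and Orbhal, Selesk is earned (B1).
With Tamhal, Yorxel, and Selesk, Qiljor is earned (B5).
With Raxsel and Qiljor, Pelwex is earned (B3).
Qiljor: reached.
Eldxel: reached.
Pelwex: reached.
Orbhal: reached.
All 4 are reached.

4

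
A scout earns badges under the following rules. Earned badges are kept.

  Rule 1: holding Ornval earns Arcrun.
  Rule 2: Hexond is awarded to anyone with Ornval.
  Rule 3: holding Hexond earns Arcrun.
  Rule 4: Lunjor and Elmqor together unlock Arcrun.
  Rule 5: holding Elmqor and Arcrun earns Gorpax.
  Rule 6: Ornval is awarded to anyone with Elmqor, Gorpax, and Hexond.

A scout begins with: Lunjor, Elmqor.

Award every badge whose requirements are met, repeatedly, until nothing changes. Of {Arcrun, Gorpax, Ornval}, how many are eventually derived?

2

With Lunjor and Elmqor, Arcrun is earned (Rule 4).
With Elmqor and Arcrun, Gorpax is earned (Rule 5).
Arcrun: reached.
Gorpax: reached.
Ornval would need Elmqor, Gorpax, and Hexond (Rule 6), but Hexond is never earned.
Reached: Arcrun and Gorpax — 2 of the 3.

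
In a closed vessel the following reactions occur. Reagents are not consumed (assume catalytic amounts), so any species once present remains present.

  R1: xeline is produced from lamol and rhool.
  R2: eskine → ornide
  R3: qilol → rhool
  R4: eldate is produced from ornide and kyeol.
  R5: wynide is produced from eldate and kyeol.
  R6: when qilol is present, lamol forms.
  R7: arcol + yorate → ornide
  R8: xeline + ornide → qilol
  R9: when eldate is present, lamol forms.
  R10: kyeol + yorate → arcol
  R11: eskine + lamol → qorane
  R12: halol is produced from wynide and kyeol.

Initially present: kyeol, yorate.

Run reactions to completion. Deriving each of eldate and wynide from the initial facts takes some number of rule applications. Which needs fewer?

eldate: kyeol and yorate present → arcol forms (R10). arcol and yorate present → ornide forms (R7). ornide and kyeol present → eldate forms (R4). [3 rule applications]
wynide: kyeol and yorate present → arcol forms (R10). arcol and yorate present → ornide forms (R7). ornide and kyeol present → eldate forms (R4). eldate and kyeol present → wynide forms (R5). [4 rule applications]
eldate needs fewer.

eldate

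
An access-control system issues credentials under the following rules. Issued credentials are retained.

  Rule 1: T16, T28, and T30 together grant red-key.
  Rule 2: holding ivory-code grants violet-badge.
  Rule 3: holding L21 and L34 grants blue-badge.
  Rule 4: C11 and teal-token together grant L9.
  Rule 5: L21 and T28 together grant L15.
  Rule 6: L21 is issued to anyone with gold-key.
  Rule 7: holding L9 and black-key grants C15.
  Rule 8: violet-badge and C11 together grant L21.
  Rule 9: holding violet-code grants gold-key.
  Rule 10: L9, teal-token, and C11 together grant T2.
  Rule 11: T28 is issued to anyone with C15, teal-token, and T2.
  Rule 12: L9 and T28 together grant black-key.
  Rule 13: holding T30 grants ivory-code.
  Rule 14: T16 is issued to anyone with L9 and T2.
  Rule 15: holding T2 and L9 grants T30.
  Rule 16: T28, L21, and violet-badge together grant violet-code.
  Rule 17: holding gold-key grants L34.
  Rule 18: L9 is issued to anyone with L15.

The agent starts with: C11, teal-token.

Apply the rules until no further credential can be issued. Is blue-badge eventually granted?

No

blue-badge would need L21 and L34 (Rule 3), but L34 is never granted.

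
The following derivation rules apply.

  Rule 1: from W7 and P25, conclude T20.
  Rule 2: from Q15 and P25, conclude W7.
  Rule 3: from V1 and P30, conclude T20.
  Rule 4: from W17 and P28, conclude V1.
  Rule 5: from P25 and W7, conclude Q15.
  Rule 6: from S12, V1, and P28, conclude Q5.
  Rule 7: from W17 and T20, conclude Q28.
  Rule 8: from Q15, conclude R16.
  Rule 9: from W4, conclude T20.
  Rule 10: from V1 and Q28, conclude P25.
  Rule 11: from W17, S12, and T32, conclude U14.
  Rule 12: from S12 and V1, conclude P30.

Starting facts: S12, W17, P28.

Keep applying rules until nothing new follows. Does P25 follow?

Yes

From W17 and P28, Rule 4 gives V1.
S12 and V1 hold, so P30 follows (Rule 12).
From V1 and P30, Rule 3 gives T20.
W17 and T20 hold, so Q28 follows (Rule 7).
From V1 and Q28, Rule 10 gives P25.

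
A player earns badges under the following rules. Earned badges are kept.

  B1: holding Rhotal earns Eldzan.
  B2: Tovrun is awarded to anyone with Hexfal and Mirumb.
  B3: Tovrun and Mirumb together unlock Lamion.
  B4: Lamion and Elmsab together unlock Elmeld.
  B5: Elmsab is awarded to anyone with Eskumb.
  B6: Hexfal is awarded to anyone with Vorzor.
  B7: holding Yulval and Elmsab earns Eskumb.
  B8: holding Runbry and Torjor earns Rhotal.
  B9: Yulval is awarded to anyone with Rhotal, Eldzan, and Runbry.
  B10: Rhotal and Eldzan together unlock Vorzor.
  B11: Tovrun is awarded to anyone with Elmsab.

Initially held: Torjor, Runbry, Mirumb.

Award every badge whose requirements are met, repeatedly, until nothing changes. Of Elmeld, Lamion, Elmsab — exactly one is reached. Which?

With Runbry and Torjor, Rhotal is earned (B8).
With Rhotal, Eldzan is earned (B1).
With Rhotal and Eldzan, Vorzor is earned (B10).
With Vorzor, Hexfal is earned (B6).
With Hexfal and Mirumb, Tovrun is earned (B2).
With Tovrun and Mirumb, Lamion is earned (B3).
Elmeld would need Lamion and Elmsab (B4), but Elmsab is never earned. Elmsab would need Eskumb (B5), but Eskumb is never earned.

Lamion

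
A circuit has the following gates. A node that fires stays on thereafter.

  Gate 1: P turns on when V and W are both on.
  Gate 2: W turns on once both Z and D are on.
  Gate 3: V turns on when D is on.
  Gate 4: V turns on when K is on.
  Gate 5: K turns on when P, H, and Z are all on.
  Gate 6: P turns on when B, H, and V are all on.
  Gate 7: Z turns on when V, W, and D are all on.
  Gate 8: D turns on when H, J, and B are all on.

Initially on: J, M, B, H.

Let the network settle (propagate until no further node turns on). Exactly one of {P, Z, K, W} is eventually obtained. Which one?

Gate 8: H, J, and B on → D on.
D is on, so V turns on (Gate 3).
B, H, and V are on, so P turns on (Gate 6).
Z would need V, W, and D (Gate 7), but W never turns on. K would need P, H, and Z (Gate 5), but Z never turns on. W would need Z and D (Gate 2), but Z never turns on.

P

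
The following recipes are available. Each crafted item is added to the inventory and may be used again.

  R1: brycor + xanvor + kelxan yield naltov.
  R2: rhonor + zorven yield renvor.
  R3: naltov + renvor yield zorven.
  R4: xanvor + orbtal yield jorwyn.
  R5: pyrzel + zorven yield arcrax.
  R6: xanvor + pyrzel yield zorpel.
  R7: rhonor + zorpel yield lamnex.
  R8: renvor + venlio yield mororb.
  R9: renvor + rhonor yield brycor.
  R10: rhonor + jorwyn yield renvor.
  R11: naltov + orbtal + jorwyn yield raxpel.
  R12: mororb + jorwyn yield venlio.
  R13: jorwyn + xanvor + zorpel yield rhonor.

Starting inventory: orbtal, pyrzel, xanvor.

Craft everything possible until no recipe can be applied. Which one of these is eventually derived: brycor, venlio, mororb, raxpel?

xanvor + orbtal → jorwyn (R4).
Using R6, xanvor and pyrzel make zorpel.
jorwyn + xanvor + zorpel → rhonor (R13).
rhonor + jorwyn → renvor (R10).
Using R9, renvor and rhonor make brycor.
venlio would need mororb and jorwyn (R12), but mororb is never obtained. raxpel would need naltov, orbtal, and jorwyn (R11), but naltov is never obtained. mororb would need renvor and venlio (R8), but venlio is never obtained.

brycor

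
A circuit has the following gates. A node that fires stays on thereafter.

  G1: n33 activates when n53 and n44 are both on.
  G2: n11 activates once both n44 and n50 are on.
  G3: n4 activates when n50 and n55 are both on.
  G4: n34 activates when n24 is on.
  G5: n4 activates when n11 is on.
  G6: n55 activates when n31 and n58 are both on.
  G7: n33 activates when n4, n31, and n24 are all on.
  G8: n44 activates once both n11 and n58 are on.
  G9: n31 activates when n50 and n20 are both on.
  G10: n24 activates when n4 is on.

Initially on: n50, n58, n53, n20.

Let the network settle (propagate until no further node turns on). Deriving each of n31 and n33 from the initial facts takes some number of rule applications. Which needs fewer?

n31

n31: G9: n50 and n20 on → n31 on. [1 rule application]
n33: G9: n50 and n20 on → n31 on. n31 and n58 are on, so n55 activates (G6). n50 and n55 are on, so n4 activates (G3). n4 is on, so n24 activates (G10). G7: n4, n31, and n24 on → n33 on. [5 rule applications]
n31 needs fewer.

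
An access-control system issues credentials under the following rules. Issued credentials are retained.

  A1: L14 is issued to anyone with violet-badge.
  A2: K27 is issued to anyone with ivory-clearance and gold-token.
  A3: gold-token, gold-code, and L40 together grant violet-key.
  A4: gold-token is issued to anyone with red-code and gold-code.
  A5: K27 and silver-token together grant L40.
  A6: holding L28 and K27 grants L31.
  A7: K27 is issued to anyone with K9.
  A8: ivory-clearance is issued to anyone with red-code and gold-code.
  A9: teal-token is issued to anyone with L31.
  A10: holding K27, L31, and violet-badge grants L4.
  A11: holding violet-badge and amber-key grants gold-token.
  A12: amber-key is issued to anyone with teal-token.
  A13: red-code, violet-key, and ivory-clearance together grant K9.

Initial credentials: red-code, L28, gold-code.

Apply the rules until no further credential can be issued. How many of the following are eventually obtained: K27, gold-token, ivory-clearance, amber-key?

Holding red-code and gold-code grants ivory-clearance (A8).
Holding red-code and gold-code grants gold-token (A4).
Holding ivory-clearance and gold-token grants K27 (A2).
Holding L28 and K27 grants L31 (A6).
Holding L31 grants teal-token (A9).
Holding teal-token grants amber-key (A12).
K27: reached.
gold-token: reached.
ivory-clearance: reached.
amber-key: reached.
All 4 are reached.

4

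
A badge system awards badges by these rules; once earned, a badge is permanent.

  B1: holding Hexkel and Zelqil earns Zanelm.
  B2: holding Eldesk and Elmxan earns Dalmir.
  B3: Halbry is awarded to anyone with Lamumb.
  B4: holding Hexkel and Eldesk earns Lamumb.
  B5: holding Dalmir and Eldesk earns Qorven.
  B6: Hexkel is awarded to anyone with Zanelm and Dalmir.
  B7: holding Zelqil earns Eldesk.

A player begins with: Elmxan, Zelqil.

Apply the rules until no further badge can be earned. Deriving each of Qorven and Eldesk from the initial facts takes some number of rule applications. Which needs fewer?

Eldesk

Eldesk: With Zelqil, Eldesk is earned (B7). [1 rule application]
Qorven: With Zelqil, Eldesk is earned (B7). With Eldesk and Elmxan, Dalmir is earned (B2). With Dalmir and Eldesk, Qorven is earned (B5). [3 rule applications]
Eldesk needs fewer.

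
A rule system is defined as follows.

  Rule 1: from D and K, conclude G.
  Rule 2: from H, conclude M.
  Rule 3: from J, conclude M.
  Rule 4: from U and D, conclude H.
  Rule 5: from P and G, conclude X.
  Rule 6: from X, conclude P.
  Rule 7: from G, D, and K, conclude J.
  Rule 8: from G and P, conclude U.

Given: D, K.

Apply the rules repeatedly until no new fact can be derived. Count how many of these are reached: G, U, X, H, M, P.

2

D and K hold, so G follows (Rule 1).
G, D, and K hold, so J follows (Rule 7).
From J, Rule 3 gives M.
G: reached.
U would need G and P (Rule 8), but P is never established.
X would need P and G (Rule 5), but P is never established.
H would need U and D (Rule 4), but U is never established.
M: reached.
P would need X (Rule 6), but X is never established.
Reached: G and M — 2 of the 6.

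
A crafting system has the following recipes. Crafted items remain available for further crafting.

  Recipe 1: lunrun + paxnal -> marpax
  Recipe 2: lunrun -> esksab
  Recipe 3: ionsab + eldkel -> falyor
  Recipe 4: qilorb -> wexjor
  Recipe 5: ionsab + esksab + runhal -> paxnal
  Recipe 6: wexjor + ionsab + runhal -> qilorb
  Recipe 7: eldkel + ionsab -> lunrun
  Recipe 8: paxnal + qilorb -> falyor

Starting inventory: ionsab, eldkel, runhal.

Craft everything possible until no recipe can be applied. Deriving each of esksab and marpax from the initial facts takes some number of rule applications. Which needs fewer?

esksab

esksab: eldkel + ionsab -> lunrun (Recipe 7). Using Recipe 2, lunrun makes esksab. [2 rule applications]
marpax: Using Recipe 7, eldkel and ionsab make lunrun. lunrun -> esksab (Recipe 2). Using Recipe 5, ionsab, esksab, and runhal make paxnal. lunrun + paxnal -> marpax (Recipe 1). [4 rule applications]
esksab needs fewer.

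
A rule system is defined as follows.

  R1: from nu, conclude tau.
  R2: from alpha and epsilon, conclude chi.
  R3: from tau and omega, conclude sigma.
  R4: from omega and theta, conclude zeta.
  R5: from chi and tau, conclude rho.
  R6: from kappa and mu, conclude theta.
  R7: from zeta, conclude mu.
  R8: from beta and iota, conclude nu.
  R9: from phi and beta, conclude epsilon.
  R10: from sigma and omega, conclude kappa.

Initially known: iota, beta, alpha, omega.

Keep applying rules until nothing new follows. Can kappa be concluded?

Yes

From beta and iota, R8 gives nu.
From nu, R1 gives tau.
tau and omega hold, so sigma follows (R3).
From sigma and omega, R10 gives kappa.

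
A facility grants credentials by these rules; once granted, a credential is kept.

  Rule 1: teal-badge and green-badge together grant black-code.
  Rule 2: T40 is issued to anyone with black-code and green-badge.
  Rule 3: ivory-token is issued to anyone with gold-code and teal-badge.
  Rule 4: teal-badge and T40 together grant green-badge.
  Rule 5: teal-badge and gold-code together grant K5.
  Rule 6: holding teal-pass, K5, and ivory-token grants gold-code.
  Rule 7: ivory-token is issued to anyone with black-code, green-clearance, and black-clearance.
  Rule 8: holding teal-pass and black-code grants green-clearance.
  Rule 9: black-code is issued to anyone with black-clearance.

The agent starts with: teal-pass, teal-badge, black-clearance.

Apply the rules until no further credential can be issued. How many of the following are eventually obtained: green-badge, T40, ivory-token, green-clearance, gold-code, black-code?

3

Holding black-clearance grants black-code (Rule 9).
Holding teal-pass and black-code grants green-clearance (Rule 8).
Holding black-code, green-clearance, and black-clearance grants ivory-token (Rule 7).
green-badge would need teal-badge and T40 (Rule 4), but T40 is never granted.
T40 would need black-code and green-badge (Rule 2), but green-badge is never granted.
ivory-token: reached.
green-clearance: reached.
gold-code would need teal-pass, K5, and ivory-token (Rule 6), but K5 is never granted.
black-code: reached.
Reached: ivory-token, green-clearance, and black-code — 3 of the 6.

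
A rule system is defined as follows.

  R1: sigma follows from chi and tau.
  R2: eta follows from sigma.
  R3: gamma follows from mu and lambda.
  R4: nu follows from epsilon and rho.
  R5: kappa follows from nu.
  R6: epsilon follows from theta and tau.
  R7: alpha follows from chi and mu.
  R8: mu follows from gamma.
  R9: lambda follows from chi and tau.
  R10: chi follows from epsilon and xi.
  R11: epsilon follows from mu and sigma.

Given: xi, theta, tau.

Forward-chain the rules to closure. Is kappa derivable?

kappa would need nu (R5), but nu is never established.

No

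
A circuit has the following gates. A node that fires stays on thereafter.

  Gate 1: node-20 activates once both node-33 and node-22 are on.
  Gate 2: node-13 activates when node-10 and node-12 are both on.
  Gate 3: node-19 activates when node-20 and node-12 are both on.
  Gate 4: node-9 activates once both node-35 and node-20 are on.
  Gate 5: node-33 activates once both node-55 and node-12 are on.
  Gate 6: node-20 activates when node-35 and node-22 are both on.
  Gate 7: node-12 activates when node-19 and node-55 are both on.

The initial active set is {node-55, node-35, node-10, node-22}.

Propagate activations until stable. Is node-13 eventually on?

No

node-13 would need node-10 and node-12 (Gate 2), but node-12 never turns on.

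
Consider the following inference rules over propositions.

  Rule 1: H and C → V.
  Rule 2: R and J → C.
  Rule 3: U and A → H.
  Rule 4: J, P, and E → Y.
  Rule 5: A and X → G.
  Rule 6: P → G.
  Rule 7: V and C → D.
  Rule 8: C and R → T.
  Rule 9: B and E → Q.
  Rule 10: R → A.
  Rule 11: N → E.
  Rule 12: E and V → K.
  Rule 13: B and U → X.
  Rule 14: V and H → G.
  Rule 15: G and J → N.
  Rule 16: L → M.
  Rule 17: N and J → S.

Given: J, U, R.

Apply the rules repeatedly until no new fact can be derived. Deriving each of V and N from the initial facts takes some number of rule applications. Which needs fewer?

V: R holds, so A follows (Rule 10). R and J hold, so C follows (Rule 2). U and A hold, so H follows (Rule 3). H and C hold, so V follows (Rule 1). [4 rule applications]
N: From R, Rule 10 gives A. R and J hold, so C follows (Rule 2). From U and A, Rule 3 gives H. From H and C, Rule 1 gives V. V and H hold, so G follows (Rule 14). G and J hold, so N follows (Rule 15). [6 rule applications]
V needs fewer.

V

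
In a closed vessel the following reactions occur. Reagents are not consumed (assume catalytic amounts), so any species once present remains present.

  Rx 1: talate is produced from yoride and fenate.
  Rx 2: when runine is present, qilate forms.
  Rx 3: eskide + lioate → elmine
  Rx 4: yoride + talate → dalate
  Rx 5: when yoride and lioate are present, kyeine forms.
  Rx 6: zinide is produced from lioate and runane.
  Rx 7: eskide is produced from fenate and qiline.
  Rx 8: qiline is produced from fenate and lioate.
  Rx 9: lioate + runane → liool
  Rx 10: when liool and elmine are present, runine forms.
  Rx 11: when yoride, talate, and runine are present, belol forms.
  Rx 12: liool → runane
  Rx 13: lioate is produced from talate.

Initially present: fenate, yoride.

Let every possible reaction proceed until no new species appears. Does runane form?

runane would need liool (Rx 12), but liool never forms.

No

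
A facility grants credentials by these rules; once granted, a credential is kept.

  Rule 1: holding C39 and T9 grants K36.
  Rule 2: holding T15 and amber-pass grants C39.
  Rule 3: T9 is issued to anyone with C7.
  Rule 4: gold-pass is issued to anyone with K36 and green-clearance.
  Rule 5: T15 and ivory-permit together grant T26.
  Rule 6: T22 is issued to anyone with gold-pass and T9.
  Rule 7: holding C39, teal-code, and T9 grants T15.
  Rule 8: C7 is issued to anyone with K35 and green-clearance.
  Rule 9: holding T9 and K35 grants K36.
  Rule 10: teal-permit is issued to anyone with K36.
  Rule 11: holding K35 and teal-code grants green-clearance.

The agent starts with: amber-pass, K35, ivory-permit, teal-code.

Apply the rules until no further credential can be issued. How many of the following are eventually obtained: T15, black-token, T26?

0

T15 would need C39, teal-code, and T9 (Rule 7), but C39 is never granted.
No rule produces black-token, and it is not given.
T26 would need T15 and ivory-permit (Rule 5), but T15 is never granted.
None of the 3 are reached.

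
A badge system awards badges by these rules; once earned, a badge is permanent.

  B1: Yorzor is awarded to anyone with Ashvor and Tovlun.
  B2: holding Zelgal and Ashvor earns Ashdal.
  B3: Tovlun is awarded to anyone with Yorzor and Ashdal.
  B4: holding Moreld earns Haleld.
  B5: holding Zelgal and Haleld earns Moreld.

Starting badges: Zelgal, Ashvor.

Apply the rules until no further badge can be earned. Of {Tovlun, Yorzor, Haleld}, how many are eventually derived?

0

Tovlun would need Yorzor and Ashdal (B3), but Yorzor is never earned.
Yorzor would need Ashvor and Tovlun (B1), but Tovlun is never earned.
Haleld would need Moreld (B4), but Moreld is never earned.
None of the 3 are reached.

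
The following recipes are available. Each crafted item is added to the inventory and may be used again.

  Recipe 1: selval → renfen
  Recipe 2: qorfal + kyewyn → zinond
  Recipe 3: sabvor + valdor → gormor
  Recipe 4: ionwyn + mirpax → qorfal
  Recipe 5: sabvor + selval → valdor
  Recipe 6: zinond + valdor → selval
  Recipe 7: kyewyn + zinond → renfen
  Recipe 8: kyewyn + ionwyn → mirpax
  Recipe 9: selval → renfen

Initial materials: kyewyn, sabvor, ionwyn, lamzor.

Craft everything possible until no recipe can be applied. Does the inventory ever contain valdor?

No

valdor would need sabvor and selval (Recipe 5), but selval is never obtained.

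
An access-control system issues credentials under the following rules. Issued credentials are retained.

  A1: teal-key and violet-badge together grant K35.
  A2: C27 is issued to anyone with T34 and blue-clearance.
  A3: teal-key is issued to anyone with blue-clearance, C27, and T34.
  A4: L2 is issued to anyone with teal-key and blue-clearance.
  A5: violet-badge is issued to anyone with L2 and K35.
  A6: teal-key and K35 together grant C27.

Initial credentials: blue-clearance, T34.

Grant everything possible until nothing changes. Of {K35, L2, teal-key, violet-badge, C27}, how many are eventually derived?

3

Holding T34 and blue-clearance grants C27 (A2).
Holding blue-clearance, C27, and T34 grants teal-key (A3).
Holding teal-key and blue-clearance grants L2 (A4).
K35 would need teal-key and violet-badge (A1), but violet-badge is never granted.
L2: reached.
teal-key: reached.
violet-badge would need L2 and K35 (A5), but K35 is never granted.
C27: reached.
Reached: L2, teal-key, and C27 — 3 of the 5.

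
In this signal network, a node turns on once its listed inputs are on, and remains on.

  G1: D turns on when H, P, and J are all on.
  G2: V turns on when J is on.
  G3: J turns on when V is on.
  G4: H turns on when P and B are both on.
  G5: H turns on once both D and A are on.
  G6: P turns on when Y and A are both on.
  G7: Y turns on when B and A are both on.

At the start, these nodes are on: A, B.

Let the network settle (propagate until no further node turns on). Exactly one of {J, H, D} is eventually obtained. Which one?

G7: B and A on → Y on.
Y and A are on, so P turns on (G6).
P and B are on, so H turns on (G4).
J would need V (G3), but V never turns on. D would need H, P, and J (G1), but J never turns on.

H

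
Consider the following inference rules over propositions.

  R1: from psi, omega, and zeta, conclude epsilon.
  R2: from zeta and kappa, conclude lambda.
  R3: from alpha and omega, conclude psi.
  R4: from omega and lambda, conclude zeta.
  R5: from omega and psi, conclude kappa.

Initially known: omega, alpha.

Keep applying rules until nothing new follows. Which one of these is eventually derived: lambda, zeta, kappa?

alpha and omega hold, so psi follows (R3).
omega and psi hold, so kappa follows (R5).
zeta would need omega and lambda (R4), but lambda is never established. lambda would need zeta and kappa (R2), but zeta is never established.

kappa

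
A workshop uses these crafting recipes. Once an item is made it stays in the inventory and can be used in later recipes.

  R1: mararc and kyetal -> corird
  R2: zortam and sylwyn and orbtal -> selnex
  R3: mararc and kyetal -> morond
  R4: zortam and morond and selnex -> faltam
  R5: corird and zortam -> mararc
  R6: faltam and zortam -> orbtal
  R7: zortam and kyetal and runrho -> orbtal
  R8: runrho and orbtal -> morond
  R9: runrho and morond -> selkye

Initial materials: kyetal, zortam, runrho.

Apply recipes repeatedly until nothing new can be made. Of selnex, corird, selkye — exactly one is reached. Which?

Using R7, zortam, kyetal, and runrho make orbtal.
Using R8, runrho and orbtal make morond.
runrho and morond -> selkye (R9).
selnex would need zortam, sylwyn, and orbtal (R2), but sylwyn is never obtained. corird would need mararc and kyetal (R1), but mararc is never obtained.

selkye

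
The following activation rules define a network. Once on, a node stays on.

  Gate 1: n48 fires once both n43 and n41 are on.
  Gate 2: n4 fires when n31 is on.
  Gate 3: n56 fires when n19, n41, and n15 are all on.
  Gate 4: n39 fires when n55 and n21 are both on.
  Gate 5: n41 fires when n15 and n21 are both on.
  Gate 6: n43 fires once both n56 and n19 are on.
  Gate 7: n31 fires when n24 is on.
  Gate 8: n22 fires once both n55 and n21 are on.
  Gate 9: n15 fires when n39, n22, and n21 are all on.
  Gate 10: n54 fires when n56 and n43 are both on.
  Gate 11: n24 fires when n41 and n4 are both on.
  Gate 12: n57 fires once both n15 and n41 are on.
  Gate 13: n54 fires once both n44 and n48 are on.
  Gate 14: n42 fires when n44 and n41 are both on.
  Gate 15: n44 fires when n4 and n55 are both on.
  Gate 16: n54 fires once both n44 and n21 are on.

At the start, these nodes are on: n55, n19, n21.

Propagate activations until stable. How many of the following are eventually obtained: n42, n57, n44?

1

Gate 8: n55 and n21 on → n22 on.
Gate 4: n55 and n21 on → n39 on.
n39, n22, and n21 are on, so n15 fires (Gate 9).
n15 and n21 are on, so n41 fires (Gate 5).
Gate 12: n15 and n41 on → n57 on.
n42 would need n44 and n41 (Gate 14), but n44 never turns on.
n57: reached.
n44 would need n4 and n55 (Gate 15), but n4 never turns on.
Reached: n57 — 1 of the 3.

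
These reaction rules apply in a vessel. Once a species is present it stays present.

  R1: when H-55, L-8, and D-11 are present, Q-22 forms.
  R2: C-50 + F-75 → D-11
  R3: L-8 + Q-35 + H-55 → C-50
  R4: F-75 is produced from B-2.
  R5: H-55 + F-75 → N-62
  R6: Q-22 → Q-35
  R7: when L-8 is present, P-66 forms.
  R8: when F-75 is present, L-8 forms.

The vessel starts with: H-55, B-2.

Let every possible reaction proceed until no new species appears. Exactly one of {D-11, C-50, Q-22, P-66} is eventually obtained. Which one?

B-2 present → F-75 forms (R4).
F-75 present → L-8 forms (R8).
L-8 present → P-66 forms (R7).
D-11 would need C-50 and F-75 (R2), but C-50 never forms. C-50 would need L-8, Q-35, and H-55 (R3), but Q-35 never forms. Q-22 would need H-55, L-8, and D-11 (R1), but D-11 never forms.

P-66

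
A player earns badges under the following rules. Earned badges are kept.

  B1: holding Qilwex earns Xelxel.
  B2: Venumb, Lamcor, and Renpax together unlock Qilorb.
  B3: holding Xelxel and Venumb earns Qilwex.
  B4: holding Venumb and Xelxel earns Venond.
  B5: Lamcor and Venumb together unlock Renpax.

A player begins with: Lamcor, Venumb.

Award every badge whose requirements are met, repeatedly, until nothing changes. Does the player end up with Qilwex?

Qilwex would need Xelxel and Venumb (B3), but Xelxel is never earned.

No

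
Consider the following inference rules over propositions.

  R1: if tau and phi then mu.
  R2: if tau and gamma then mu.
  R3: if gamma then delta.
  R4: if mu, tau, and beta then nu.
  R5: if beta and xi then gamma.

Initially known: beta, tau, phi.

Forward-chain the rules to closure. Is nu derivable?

From tau and phi, R1 gives mu.
From mu, tau, and beta, R4 gives nu.

Yes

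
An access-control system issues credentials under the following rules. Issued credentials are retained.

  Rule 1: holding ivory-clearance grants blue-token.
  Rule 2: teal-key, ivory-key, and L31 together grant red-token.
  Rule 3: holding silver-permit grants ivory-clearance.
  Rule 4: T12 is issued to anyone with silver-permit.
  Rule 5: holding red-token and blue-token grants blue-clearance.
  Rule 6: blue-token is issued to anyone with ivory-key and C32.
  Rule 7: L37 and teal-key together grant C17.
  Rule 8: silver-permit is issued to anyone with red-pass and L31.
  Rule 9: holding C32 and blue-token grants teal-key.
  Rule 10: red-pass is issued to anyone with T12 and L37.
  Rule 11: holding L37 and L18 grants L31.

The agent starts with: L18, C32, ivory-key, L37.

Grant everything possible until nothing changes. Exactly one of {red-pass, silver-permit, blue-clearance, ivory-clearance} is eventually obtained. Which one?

blue-clearance

Holding L37 and L18 grants L31 (Rule 11).
Holding ivory-key and C32 grants blue-token (Rule 6).
Holding C32 and blue-token grants teal-key (Rule 9).
Holding teal-key, ivory-key, and L31 grants red-token (Rule 2).
Holding red-token and blue-token grants blue-clearance (Rule 5).
ivory-clearance would need silver-permit (Rule 3), but silver-permit is never granted. red-pass would need T12 and L37 (Rule 10), but T12 is never granted. silver-permit would need red-pass and L31 (Rule 8), but red-pass is never granted.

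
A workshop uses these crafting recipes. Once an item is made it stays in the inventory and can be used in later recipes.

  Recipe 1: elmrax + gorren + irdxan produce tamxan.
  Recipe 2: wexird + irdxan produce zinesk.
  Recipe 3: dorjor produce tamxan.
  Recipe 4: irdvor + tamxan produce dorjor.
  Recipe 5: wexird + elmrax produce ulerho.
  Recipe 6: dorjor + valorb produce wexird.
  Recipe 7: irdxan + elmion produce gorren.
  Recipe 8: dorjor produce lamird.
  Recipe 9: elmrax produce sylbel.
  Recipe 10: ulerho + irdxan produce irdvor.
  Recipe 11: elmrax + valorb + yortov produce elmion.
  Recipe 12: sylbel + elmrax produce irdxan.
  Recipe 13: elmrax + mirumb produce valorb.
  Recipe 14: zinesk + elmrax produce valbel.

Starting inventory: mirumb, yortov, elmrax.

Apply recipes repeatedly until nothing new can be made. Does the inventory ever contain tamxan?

Yes

elmrax → sylbel (Recipe 9).
Using Recipe 13, elmrax and mirumb make valorb.
Using Recipe 11, elmrax, valorb, and yortov make elmion.
Using Recipe 12, sylbel and elmrax make irdxan.
irdxan + elmion → gorren (Recipe 7).
Using Recipe 1, elmrax, gorren, and irdxan make tamxan.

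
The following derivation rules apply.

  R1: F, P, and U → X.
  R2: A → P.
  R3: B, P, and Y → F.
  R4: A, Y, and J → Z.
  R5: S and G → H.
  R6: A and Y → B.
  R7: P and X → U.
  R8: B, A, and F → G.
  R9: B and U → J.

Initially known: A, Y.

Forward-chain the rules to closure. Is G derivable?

A holds, so P follows (R2).
A and Y hold, so B follows (R6).
B, P, and Y hold, so F follows (R3).
B, A, and F hold, so G follows (R8).

Yes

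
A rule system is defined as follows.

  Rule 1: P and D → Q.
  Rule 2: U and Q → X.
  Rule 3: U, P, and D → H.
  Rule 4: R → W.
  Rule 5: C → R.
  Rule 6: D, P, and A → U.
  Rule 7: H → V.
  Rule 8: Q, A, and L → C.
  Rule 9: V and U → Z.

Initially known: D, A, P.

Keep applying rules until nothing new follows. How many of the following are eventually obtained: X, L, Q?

2

From D, P, and A, Rule 6 gives U.
P and D hold, so Q follows (Rule 1).
U and Q hold, so X follows (Rule 2).
X: reached.
No rule produces L, and it is not given.
Q: reached.
Reached: X and Q — 2 of the 3.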